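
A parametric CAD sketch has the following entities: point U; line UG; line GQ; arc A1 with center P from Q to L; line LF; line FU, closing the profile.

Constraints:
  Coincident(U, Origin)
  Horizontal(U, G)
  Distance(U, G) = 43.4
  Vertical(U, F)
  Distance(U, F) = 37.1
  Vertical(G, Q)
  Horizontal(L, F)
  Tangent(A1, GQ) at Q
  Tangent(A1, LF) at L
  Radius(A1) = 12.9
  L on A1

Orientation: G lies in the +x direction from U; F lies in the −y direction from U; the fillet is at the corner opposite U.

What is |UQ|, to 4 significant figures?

49.69

U is at the origin; U and G share the same y with |UG| = 43.4 and G on the +x side, so G = (43.40, 0.000). U and F share the same x with |UF| = 37.1 and F on the −y side, so F = (0.000, -37.10). The virtual corner opposite U is at (43.40, -37.10). A1 meets GQ tangentially, so PQ is at right angles to GQ and tangency of A1 to LF means the radius PL is perpendicular to LF, with radius 12.9, so the center P sits 12.9 in from both sides at P = (30.50, -24.20). That places the tangent points at Q = (43.40, -24.20) on GQ and L = (30.50, -37.10) on LF. Then |UQ| = |Q − U| = 49.69.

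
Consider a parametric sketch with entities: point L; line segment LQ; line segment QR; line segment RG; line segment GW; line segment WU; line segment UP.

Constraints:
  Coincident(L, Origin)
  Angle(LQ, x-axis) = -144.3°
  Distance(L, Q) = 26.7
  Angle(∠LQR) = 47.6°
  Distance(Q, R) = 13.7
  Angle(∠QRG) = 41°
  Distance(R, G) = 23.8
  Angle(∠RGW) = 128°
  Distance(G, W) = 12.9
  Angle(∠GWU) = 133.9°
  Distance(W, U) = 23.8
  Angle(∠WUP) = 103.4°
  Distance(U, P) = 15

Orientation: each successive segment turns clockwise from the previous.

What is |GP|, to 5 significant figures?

36.606

L is at the origin; LQ runs at -144.3° with length 26.7, so Q = (-21.683, -15.581). ∠LQR = 47.6° gives QR at 83.300° from the x-axis; with |QR| = 13.7, R = (-20.084, -1.9741). ∠QRG = 41.0° gives RG at -55.700° from the x-axis; with |RG| = 23.8, G = (-6.6723, -21.635). ∠RGW = 128.0° gives GW at -107.70° from the x-axis; with |GW| = 12.9, W = (-10.594, -33.925). ∠GWU = 133.9° gives WU at -153.80° from the x-axis; with |WU| = 23.8, U = (-31.949, -44.432). ∠WUP = 103.4° gives UP at 129.60° from the x-axis; with |UP| = 15.0, P = (-41.510, -32.875). Then |GP| = |P − G| = 36.606.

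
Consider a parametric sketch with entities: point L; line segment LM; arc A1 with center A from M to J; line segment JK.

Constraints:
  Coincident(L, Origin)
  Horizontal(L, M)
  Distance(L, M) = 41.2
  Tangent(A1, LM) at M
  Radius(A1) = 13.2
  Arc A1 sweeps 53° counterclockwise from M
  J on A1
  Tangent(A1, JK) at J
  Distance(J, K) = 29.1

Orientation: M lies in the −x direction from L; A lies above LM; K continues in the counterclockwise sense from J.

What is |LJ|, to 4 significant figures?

31.11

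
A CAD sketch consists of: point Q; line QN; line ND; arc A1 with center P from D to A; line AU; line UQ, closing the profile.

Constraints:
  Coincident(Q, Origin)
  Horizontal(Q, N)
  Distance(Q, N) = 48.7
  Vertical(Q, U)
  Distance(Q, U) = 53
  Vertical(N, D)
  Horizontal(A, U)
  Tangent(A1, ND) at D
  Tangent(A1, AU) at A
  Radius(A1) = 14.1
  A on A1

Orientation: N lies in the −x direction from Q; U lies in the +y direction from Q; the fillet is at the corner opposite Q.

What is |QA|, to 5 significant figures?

63.294

Q is at the origin; QN is horizontal with |QN| = 48.7 and N on the −x side, so N = (-48.700, 0.0000). QU is vertical with |QU| = 53.0 and U on the +y side, so U = (0.0000, 53.000). The virtual corner opposite Q is at (-48.700, 53.000). A1 meets ND tangentially, so PD is at right angles to ND and the tangent condition forces PA to be normal to AU, with radius 14.1, so the center P sits 14.1 in from both sides at P = (-34.600, 38.900). That places the tangent points at D = (-48.700, 38.900) on ND and A = (-34.600, 53.000) on AU. Then |QA| = |A − Q| = 63.294.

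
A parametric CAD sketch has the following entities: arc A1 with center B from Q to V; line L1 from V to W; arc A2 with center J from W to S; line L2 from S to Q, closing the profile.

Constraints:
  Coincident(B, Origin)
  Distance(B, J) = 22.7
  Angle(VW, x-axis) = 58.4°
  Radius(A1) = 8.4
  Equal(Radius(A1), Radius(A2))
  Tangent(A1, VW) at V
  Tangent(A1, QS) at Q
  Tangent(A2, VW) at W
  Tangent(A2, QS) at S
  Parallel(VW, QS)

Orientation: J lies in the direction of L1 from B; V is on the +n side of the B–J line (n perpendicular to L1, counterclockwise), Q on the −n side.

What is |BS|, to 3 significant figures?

24.2

The slot axis is L1's direction at 58.4°, so u = (cos 58.4°, sin 58.4°) = (0.524, 0.852) and n = (−sin 58.4°, cos 58.4°) = (-0.852, 0.524). B is at the origin and J lies 22.7 along u from B, so J = 22.7·u = (11.9, 19.3). Tangency of A1 to both parallel lines with radius 8.4 puts V and Q at B ± 8.4·n: V = (-7.15, 4.40), Q = (7.15, -4.40). Equal radii place W and S the same way about J: W = J + 8.4·n = (4.74, 23.7), S = J − 8.4·n = (19.0, 14.9). Then |BS| = |S − B| = 24.2.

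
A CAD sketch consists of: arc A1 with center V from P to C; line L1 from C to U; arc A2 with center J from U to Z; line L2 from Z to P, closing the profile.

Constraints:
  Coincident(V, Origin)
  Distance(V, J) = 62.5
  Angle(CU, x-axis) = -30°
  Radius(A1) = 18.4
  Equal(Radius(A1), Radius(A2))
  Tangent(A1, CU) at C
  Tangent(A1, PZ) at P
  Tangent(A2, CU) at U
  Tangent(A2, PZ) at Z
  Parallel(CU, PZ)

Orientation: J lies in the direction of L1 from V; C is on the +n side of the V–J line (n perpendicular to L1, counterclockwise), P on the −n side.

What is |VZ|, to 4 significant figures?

65.15

The slot axis is L1's direction at -30.0°, so u = (cos -30.0°, sin -30.0°) = (0.8660, -0.5000) and n = (−sin -30.0°, cos -30.0°) = (0.5000, 0.8660). V is at the origin and J lies 62.5 along u from V, so J = 62.5·u = (54.13, -31.25). Tangency of A1 to both parallel lines with radius 18.4 puts C and P at V ± 18.4·n: C = (9.200, 15.93), P = (-9.200, -15.93). Equal radii place U and Z the same way about J: U = J + 18.4·n = (63.33, -15.32), Z = J − 18.4·n = (44.93, -47.18). Then |VZ| = |Z − V| = 65.15.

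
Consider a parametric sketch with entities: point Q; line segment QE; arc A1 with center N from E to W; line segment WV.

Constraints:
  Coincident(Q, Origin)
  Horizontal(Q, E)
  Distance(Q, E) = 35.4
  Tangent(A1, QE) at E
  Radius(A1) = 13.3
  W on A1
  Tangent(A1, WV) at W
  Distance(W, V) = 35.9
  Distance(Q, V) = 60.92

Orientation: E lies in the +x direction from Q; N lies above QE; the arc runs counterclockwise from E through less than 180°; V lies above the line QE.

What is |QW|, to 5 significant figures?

51.092

Q is at the origin; QE is horizontal with |QE| = 35.4 and E on the +x side, so E = (35.400, 0.0000). A1 meets QE tangentially, so NE is at right angles to QE, so N = E + (0, 13.3) = (35.400, 13.300). Since NW ⟂ WV (tangency), |NV| = √(13.3² + 35.9²) = 38.284 regardless of where W sits on A1. So V lies on both circle(Q, 60.92) and circle(N, 38.284); the above-QE intersection is V = (32.574, 51.480). W is the foot of the tangent from V: W = (47.497, 18.828).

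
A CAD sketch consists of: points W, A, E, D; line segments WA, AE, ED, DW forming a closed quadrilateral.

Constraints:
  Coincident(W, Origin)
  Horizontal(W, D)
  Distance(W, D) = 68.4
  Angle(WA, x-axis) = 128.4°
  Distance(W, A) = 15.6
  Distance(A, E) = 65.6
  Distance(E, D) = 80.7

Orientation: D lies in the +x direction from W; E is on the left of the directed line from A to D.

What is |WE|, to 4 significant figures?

72.38

W is at the origin; WD is horizontal with |WD| = 68.4 and D in +x, so D = (68.4, 0). WA runs at 128.4° with |WA| = 15.6, so A = (-9.690, 12.23). E is determined by |AE| = 65.6 and |ED| = 80.7 together: it lies at the intersection of circle(A, 65.6) and circle(D, 80.7). With |AD| = 79.04, the foot of the radical line on AD is 25.55 from A and the perpendicular offset is √(65.6² − 25.55²) = 60.42. Taking the left-of-AD solution: E = (24.89, 67.97).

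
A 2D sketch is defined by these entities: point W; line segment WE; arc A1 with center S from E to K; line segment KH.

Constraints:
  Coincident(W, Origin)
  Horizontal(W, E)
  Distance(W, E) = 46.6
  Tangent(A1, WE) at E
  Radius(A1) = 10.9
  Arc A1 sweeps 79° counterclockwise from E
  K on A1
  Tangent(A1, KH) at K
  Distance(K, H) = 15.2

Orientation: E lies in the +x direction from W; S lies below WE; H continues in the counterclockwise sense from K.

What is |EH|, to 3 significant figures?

27.4

W is at the origin; W and E share the same y with |WE| = 46.6 and E on the +x side, so E = (46.6, 0.00). Since A1 is tangent to WE there, SE ⟂ WE, so S = E + (0, -10.9) = (46.6, -10.9). On A1, E sits at bearing 90° from S; a 79° counterclockwise sweep puts K at bearing 169°, so K = S + 10.9·(cos 169°, sin 169°) = (35.9, -8.82). The tangent condition forces SK to be normal to KH, so KH runs along (−sin 169°, cos 169°); with |KH| = 15.2, H = (33.0, -23.7). Then |EH| = |H − E| = 27.4.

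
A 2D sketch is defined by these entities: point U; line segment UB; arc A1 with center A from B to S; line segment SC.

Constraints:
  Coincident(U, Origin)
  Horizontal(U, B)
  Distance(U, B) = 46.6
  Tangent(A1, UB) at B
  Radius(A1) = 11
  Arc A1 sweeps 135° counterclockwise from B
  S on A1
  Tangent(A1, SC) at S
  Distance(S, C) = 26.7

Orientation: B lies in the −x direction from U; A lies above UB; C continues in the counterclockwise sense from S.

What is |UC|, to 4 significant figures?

68.90

U is at the origin; U and B share the same y with |UB| = 46.6 and B on the −x side, so B = (-46.60, 0.000). Tangency of A1 to UB means the radius AB is perpendicular to UB, so A = B + (0, 11) = (-46.60, 11.00). On A1, B sits at bearing -90° from A; a 135° counterclockwise sweep puts S at bearing 45°, so S = A + 11.0·(cos 45°, sin 45°) = (-38.82, 18.78). Since A1 is tangent to SC there, AS ⟂ SC, so SC runs along (−sin 45°, cos 45°); with |SC| = 26.7, C = (-57.70, 37.66). Then |UC| = |C − U| = 68.90.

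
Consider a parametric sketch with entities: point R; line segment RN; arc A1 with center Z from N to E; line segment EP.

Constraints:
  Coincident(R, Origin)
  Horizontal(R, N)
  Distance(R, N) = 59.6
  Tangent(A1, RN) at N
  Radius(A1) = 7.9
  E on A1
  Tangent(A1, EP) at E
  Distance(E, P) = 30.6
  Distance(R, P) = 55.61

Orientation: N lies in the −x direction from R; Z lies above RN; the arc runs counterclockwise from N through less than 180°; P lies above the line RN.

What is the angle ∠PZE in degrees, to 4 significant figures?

75.52°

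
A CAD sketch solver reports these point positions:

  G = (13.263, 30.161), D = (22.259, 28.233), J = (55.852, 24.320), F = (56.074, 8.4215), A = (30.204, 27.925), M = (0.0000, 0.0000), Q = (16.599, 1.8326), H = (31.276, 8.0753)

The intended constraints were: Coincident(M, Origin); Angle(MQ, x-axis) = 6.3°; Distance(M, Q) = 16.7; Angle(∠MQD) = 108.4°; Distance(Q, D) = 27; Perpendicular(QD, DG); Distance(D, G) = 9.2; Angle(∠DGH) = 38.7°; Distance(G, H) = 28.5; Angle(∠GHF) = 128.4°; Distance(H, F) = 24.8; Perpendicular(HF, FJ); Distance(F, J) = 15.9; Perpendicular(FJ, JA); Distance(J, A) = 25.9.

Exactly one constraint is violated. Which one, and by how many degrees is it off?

Perpendicular(FJ, JA) — off by 8.80°.

M = (0.00, 0.00) ✓; MQ at 6.300° ✓; |MQ| = 16.70 ✓; ∠MQD = 108.4° ✓; |QD| = 27.00 ✓; ∠(QD, DG) = 90.00° ✓; |DG| = 9.200 ✓; ∠DGH = 38.70° ✓; |GH| = 28.50 ✓; ∠GHF = 128.4° ✓; |HF| = 24.80 ✓; ∠(HF, FJ) = 90.00° ✓; |FJ| = 15.90 ✓; ∠(FJ, JA) = 81.20° ✗; |JA| = 25.90 ✓.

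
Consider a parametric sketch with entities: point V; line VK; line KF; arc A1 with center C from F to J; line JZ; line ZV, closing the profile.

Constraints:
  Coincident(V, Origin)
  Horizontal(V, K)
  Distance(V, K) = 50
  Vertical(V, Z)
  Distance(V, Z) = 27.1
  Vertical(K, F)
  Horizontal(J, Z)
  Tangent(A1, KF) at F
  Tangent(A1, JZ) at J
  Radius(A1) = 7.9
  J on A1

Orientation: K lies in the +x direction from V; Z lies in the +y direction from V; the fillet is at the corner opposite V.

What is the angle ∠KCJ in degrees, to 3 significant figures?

158°

The virtual corner opposite V is at (50.0, 27.1). Since A1 is tangent to KF there, CF ⟂ KF and tangency of A1 to JZ means the radius CJ is perpendicular to JZ, with radius 7.9, so the center C sits 7.9 in from both sides at C = (42.1, 19.2). That places the tangent points at F = (50.0, 19.2) on KF and J = (42.1, 27.1) on JZ. Then cos ∠KCJ = CK·CJ / (|CK||CJ|), giving 158°.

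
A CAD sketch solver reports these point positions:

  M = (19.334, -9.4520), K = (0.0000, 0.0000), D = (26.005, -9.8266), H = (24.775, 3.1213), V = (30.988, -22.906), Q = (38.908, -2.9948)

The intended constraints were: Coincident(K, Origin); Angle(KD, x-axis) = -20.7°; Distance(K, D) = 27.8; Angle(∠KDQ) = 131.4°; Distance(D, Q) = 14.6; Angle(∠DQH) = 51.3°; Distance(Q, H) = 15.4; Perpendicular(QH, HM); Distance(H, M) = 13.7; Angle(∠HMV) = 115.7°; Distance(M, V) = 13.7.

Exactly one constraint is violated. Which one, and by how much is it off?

Distance(M, V) = 13.7 — off by 4.10.

K = (0.00, 0.00) ✓; KD at -20.70° ✓; |KD| = 27.80 ✓; ∠KDQ = 131.4° ✓; |DQ| = 14.60 ✓; ∠DQH = 51.30° ✓; |QH| = 15.40 ✓; ∠(QH, HM) = 90.00° ✓; |HM| = 13.70 ✓; ∠HMV = 115.7° ✓; |MV| = 17.80 ✗.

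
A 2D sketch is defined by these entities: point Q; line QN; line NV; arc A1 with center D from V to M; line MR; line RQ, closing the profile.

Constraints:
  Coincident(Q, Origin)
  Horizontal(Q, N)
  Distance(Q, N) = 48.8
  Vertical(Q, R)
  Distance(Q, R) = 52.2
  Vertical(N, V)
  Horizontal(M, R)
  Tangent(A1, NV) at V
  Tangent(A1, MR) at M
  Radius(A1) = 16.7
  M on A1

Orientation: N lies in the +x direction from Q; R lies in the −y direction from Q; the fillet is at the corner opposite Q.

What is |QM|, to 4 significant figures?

61.28

Q is at the origin; Q and N share the same y with |QN| = 48.8 and N on the +x side, so N = (48.80, 0.000). Q and R share the same x with |QR| = 52.2 and R on the −y side, so R = (0.000, -52.20). The virtual corner opposite Q is at (48.80, -52.20). Tangency of A1 to NV means the radius DV is perpendicular to NV and tangency of A1 to MR means the radius DM is perpendicular to MR, with radius 16.7, so the center D sits 16.7 in from both sides at D = (32.10, -35.50). That places the tangent points at V = (48.80, -35.50) on NV and M = (32.10, -52.20) on MR. Then |QM| = |M − Q| = 61.28.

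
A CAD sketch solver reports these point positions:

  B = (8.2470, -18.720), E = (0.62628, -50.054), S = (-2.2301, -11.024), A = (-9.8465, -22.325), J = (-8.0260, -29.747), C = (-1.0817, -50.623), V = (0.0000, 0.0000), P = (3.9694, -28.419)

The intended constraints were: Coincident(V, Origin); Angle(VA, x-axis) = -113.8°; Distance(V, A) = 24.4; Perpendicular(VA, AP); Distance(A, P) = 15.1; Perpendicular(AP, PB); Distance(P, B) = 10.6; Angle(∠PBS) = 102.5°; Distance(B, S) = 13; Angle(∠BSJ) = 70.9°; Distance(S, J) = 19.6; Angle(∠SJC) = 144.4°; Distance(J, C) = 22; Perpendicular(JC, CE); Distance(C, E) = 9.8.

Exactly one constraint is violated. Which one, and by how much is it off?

Distance(C, E) = 9.8 — off by 8.00.

V = (0.00, 0.00) ✓; VA at -113.8° ✓; |VA| = 24.40 ✓; ∠(VA, AP) = 90.00° ✓; |AP| = 15.10 ✓; ∠(AP, PB) = 90.00° ✓; |PB| = 10.60 ✓; ∠PBS = 102.5° ✓; |BS| = 13.00 ✓; ∠BSJ = 70.90° ✓; |SJ| = 19.60 ✓; ∠SJC = 144.4° ✓; |JC| = 22.00 ✓; ∠(JC, CE) = 90.03° ✓; |CE| = 1.800 ✗.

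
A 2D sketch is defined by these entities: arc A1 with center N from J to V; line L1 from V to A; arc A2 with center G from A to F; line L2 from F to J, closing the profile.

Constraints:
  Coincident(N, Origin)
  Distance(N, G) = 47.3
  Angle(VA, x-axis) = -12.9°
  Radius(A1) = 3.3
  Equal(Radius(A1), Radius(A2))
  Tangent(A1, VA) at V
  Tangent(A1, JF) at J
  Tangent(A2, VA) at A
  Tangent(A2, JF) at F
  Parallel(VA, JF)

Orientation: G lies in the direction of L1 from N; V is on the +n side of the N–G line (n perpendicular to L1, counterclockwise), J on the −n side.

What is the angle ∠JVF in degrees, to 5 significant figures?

82.057°

The slot axis is L1's direction at -12.9°, so u = (cos -12.9°, sin -12.9°) = (0.97476, -0.22325) and n = (−sin -12.9°, cos -12.9°) = (0.22325, 0.97476). N is at the origin and G lies 47.3 along u from N, so G = 47.3·u = (46.106, -10.560). Tangency of A1 to both parallel lines with radius 3.3 puts V and J at N ± 3.3·n: V = (0.73673, 3.2167), J = (-0.73673, -3.2167). Equal radii place A and F the same way about G: A = G + 3.3·n = (46.843, -7.3430), F = G − 3.3·n = (45.369, -13.776). Then cos ∠JVF = VJ·VF / (|VJ||VF|), giving 82.057°.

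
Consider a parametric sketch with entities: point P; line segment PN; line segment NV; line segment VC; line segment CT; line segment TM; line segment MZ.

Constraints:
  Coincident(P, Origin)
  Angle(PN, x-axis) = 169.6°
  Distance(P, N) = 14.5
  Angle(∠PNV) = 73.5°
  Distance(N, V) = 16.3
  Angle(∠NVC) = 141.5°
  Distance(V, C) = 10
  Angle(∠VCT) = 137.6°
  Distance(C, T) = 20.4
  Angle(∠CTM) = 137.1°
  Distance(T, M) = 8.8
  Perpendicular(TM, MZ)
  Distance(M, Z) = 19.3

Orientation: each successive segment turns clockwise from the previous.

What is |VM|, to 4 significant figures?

34.24

∠VCT = 137.6° gives CT at -17.80° from the x-axis; with |CT| = 20.4, T = (21.63, 15.08). ∠CTM = 137.1° gives TM at -60.70° from the x-axis; with |TM| = 8.8, M = (25.94, 7.406). Then |VM| = |M − V| = 34.24.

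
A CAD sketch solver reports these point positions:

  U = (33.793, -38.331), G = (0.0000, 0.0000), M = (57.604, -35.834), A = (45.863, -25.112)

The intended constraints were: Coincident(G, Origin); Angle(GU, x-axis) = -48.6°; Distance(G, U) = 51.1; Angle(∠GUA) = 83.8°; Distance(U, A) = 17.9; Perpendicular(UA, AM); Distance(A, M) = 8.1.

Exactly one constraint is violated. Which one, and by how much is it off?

Distance(A, M) = 8.1 — off by 7.80.

G = (0.00, 0.00) ✓; GU at -48.60° ✓; |GU| = 51.10 ✓; ∠GUA = 83.80° ✓; |UA| = 17.90 ✓; ∠(UA, AM) = 90.00° ✓; |AM| = 15.90 ✗.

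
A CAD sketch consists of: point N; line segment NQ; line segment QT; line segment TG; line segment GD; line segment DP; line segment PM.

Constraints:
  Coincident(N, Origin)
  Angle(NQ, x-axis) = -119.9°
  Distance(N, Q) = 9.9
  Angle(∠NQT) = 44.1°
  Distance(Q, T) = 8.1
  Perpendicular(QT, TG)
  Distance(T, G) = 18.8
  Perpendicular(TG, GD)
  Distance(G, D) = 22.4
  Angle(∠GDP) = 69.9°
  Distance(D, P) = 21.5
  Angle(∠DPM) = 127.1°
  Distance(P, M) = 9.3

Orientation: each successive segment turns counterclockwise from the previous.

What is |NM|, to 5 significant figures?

12.135

N is at the origin; NQ runs at -119.9° with length 9.9, so Q = (-4.9350, -8.5823). ∠NQT = 44.1° gives QT at 16.000° from the x-axis; with |QT| = 8.1, T = (2.8512, -6.3496). QT is perpendicular to TG, so TG runs at 106.00°; with |TG| = 18.8, G = (-2.3308, 11.722). The perpendicularity gives GD at right angles to TG, so GD runs at -164.00°; with |GD| = 22.4, D = (-23.863, 5.5478). ∠GDP = 69.9° gives DP at -53.900° from the x-axis; with |DP| = 21.5, P = (-11.195, -11.824). ∠DPM = 127.1° gives PM at -1.0000° from the x-axis; with |PM| = 9.3, M = (-1.8967, -11.986). Then |NM| = |M − N| = 12.135.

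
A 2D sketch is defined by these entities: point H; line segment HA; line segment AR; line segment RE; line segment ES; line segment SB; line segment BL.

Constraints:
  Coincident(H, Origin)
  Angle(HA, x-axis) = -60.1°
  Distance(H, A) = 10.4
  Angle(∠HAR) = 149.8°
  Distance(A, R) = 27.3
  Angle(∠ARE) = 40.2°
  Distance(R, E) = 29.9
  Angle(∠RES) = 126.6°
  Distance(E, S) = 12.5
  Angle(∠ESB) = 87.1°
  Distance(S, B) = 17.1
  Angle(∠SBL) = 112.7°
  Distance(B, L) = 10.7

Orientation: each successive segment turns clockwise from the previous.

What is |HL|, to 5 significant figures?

17.856

H is at the origin; HA runs at -60.1° with length 10.4, so A = (5.1843, -9.0157). ∠HAR = 149.8° gives AR at -90.300° from the x-axis; with |AR| = 27.3, R = (5.0413, -36.315). ∠ARE = 40.2° gives RE at 129.90° from the x-axis; with |RE| = 29.9, E = (-14.138, -13.377). ∠RES = 126.6° gives ES at 76.500° from the x-axis; with |ES| = 12.5, S = (-11.220, -1.2225). ∠ESB = 87.1° gives SB at -16.400° from the x-axis; with |SB| = 17.1, B = (5.1843, -6.0505). ∠SBL = 112.7° gives BL at -83.700° from the x-axis; with |BL| = 10.7, L = (6.3585, -16.686). Then |HL| = |L − H| = 17.856.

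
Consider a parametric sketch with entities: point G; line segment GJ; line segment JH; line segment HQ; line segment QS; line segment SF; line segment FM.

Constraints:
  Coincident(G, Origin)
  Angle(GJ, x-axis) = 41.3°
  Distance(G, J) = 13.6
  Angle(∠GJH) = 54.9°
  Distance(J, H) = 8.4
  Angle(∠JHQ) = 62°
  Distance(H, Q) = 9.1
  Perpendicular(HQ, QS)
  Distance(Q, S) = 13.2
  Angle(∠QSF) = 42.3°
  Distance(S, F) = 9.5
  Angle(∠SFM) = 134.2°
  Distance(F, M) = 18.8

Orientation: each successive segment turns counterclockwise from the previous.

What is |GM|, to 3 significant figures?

10.1

∠QSF = 42.3° gives SF at 152° from the x-axis; with |SF| = 9.5, F = (8.71, 9.87). ∠SFM = 134.2° gives FM at -162° from the x-axis; with |FM| = 18.8, M = (-9.18, 4.09). Then |GM| = |M − G| = 10.1.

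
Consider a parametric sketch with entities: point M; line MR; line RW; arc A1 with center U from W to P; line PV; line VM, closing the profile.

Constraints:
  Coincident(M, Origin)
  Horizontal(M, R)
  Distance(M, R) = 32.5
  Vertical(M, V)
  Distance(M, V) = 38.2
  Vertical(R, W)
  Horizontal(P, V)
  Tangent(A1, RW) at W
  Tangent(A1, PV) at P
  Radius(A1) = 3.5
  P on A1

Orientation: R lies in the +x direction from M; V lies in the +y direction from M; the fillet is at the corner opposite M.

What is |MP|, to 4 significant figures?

47.96

The virtual corner opposite M is at (32.50, 38.20). Tangency of A1 to RW means the radius UW is perpendicular to RW and since A1 is tangent to PV there, UP ⟂ PV, with radius 3.5, so the center U sits 3.5 in from both sides at U = (29.00, 34.70). That places the tangent points at W = (32.50, 34.70) on RW and P = (29.00, 38.20) on PV. Then |MP| = |P − M| = 47.96.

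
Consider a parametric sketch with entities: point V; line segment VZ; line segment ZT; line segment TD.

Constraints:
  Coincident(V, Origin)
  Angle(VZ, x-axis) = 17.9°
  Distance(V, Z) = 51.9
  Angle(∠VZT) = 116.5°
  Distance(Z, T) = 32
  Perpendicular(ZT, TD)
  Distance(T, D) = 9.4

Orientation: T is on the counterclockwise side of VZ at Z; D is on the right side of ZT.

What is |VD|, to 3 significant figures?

78.5

V is at the origin; VZ runs at 17.9° with length 51.9, so Z = 51.9·(cos 17.9°, sin 17.9°) = (49.4, 16.0). ∠VZT = 116.5°, so ZT runs at 17.9° + (180° − 116.5°) = 81.4° from the x-axis; with |ZT| = 32.0, T = Z + 32.0·(cos 81.4°, sin 81.4°) = (54.2, 47.6). The perpendicularity gives TD at right angles to ZT; with |TD| = 9.4 on the right of ZT, D = T + 9.4·(0.989, -0.150) = (63.5, 46.2). Then |VD| = |D − V| = 78.5.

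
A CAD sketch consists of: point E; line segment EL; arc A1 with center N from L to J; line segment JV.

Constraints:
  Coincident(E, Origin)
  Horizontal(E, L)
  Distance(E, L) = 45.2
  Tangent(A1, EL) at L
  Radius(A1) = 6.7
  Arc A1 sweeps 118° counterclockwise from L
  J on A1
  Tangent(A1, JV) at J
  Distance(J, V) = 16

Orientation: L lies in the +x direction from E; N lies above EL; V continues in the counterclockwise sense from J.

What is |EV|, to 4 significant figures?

49.76

On A1, L sits at bearing -90° from N; a 118° counterclockwise sweep puts J at bearing 28°, so J = N + 6.7·(cos 28°, sin 28°) = (51.12, 9.845). The tangent condition forces NJ to be normal to JV, so JV runs along (−sin 28°, cos 28°); with |JV| = 16.0, V = (43.60, 23.97). Then |EV| = |V − E| = 49.76.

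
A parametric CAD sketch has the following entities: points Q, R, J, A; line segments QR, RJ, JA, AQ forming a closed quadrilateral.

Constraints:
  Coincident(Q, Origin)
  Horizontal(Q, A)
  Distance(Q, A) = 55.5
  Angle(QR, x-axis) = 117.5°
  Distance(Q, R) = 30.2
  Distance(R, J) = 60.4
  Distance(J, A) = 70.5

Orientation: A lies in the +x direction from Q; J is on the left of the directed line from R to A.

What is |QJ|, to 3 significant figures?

73.5

Q is at the origin; Q and A share the same y with |QA| = 55.5 and A in +x, so A = (55.5, 0). QR runs at 117.5° with |QR| = 30.2, so R = (-13.9, 26.8). J is determined by |RJ| = 60.4 and |JA| = 70.5 together: it lies at the intersection of circle(R, 60.4) and circle(A, 70.5). With |RA| = 74.4, the foot of the radical line on RA is 28.3 from R and the perpendicular offset is √(60.4² − 28.3²) = 53.3. Taking the left-of-RA solution: J = (31.7, 66.4).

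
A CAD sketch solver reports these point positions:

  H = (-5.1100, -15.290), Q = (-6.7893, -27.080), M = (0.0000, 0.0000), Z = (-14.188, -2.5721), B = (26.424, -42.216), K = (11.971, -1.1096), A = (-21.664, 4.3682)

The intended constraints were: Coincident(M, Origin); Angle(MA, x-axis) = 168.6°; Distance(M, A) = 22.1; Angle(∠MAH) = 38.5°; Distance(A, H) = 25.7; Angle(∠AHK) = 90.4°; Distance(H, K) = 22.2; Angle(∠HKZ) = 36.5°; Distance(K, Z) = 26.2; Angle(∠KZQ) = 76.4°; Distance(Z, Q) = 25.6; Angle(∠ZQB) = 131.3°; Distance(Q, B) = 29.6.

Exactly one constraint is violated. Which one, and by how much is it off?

Distance(Q, B) = 29.6 — off by 6.90.

M = (0.00, 0.00) ✓; MA at 168.6° ✓; |MA| = 22.10 ✓; ∠MAH = 38.50° ✓; |AH| = 25.70 ✓; ∠AHK = 90.40° ✓; |HK| = 22.20 ✓; ∠HKZ = 36.50° ✓; |KZ| = 26.20 ✓; ∠KZQ = 76.40° ✓; |ZQ| = 25.60 ✓; ∠ZQB = 131.3° ✓; |QB| = 36.50 ✗.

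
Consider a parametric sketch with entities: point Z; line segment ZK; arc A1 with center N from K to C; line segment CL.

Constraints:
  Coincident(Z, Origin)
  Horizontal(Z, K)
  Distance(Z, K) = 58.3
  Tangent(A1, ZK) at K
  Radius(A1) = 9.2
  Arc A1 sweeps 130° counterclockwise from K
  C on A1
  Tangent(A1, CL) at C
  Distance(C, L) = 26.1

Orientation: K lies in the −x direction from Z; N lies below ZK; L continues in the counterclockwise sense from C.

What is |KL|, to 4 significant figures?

36.43

Z is at the origin; ZK is horizontal with |ZK| = 58.3 and K on the −x side, so K = (-58.30, 0.000). A1 meets ZK tangentially, so NK is at right angles to ZK, so N = K + (0, -9.2) = (-58.30, -9.200). On A1, K sits at bearing 90° from N; a 130° counterclockwise sweep puts C at bearing 220°, so C = N + 9.2·(cos 220°, sin 220°) = (-65.35, -15.11). The tangent condition forces NC to be normal to CL, so CL runs along (−sin 220°, cos 220°); with |CL| = 26.1, L = (-48.57, -35.11). Then |KL| = |L − K| = 36.43.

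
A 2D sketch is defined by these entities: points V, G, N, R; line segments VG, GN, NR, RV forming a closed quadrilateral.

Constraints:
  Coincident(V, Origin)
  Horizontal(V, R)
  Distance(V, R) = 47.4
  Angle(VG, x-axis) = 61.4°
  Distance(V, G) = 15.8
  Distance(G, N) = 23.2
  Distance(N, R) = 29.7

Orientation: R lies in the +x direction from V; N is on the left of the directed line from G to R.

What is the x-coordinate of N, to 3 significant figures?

28.8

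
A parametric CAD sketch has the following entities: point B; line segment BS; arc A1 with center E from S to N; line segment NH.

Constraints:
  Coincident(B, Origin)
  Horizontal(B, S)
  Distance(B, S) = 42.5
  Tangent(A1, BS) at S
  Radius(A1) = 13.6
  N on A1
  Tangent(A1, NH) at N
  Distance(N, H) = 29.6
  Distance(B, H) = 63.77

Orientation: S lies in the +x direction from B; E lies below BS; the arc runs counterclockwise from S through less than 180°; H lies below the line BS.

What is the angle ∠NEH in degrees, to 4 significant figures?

65.32°

Checks: B.y = 0.00, S.y = 0.00 ✓; |EN| = 13.60 ✓; ∠(EN, NH) = 90.00° ✓; |NH| = 29.60 ✓; |BH| = 63.77 ✓.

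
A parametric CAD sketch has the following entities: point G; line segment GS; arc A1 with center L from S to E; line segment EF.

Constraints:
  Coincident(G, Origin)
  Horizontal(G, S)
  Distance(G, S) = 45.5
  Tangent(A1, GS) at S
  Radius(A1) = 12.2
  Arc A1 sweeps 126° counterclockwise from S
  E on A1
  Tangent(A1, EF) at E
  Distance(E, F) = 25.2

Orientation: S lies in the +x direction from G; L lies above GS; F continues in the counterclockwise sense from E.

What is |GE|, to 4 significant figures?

58.66

G is at the origin; GS is horizontal with |GS| = 45.5 and S on the +x side, so S = (45.50, 0.000). A1 meets GS tangentially, so LS is at right angles to GS, so L = S + (0, 12.2) = (45.50, 12.20). On A1, S sits at bearing -90° from L; a 126° counterclockwise sweep puts E at bearing 36°, so E = L + 12.2·(cos 36°, sin 36°) = (55.37, 19.37). Then |GE| = |E − G| = 58.66.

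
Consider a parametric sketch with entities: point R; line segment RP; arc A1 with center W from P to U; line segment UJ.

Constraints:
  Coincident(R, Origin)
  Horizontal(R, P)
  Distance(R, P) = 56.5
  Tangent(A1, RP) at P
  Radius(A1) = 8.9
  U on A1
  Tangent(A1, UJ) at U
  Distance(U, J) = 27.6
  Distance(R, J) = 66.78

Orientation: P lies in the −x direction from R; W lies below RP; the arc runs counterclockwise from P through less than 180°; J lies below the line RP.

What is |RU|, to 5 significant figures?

65.932

R is at the origin; RP is horizontal with |RP| = 56.5 and P on the −x side, so P = (-56.500, 0.0000). A1 meets RP tangentially, so WP is at right angles to RP, so W = P + (0, -8.9) = (-56.500, -8.9000). Since WU ⟂ UJ (tangency), |WJ| = √(8.9² + 27.6²) = 28.999 regardless of where U sits on A1. So J lies on both circle(R, 66.78) and circle(W, 28.999); the below-RP intersection is J = (-55.010, -37.861). U is the foot of the tangent from J: U = (-64.819, -12.063).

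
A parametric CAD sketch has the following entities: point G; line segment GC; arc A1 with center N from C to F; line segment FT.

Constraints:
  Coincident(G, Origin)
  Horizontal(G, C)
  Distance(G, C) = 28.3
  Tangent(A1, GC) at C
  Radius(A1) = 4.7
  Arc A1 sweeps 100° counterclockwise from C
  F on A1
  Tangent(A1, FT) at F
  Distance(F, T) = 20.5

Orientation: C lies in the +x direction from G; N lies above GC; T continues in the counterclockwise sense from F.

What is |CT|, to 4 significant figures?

25.73

G is at the origin; GC is horizontal with |GC| = 28.3 and C on the +x side, so C = (28.30, 0.000). The tangent condition forces NC to be normal to GC, so N = C + (0, 4.7) = (28.30, 4.700). On A1, C sits at bearing -90° from N; a 100° counterclockwise sweep puts F at bearing 10°, so F = N + 4.7·(cos 10°, sin 10°) = (32.93, 5.516). Since A1 is tangent to FT there, NF ⟂ FT, so FT runs along (−sin 10°, cos 10°); with |FT| = 20.5, T = (29.37, 25.70). Then |CT| = |T − C| = 25.73.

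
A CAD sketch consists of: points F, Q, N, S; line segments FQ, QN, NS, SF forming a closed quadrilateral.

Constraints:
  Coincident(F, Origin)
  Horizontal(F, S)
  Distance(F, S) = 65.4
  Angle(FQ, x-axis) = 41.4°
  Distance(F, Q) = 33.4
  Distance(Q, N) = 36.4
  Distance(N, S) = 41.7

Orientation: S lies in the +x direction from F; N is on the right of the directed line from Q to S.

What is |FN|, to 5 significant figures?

29.868

Checks: |QN| = 36.40 ✓; |NS| = 41.70 ✓.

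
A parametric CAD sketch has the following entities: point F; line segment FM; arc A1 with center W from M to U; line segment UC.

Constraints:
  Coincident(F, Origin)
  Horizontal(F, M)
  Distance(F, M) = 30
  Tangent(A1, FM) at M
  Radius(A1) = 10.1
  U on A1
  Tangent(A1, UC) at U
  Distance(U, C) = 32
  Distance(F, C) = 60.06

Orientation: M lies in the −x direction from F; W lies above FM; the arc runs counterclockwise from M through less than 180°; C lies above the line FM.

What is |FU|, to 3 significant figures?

28.3

F is at the origin; FM is horizontal with |FM| = 30.0 and M on the −x side, so M = (-30.0, 0.00). A1 meets FM tangentially, so WM is at right angles to FM, so W = M + (0, 10.1) = (-30.0, 10.1). Since WU ⟂ UC (tangency), |WC| = √(10.1² + 32.0²) = 33.6 regardless of where U sits on A1. So C lies on both circle(F, 60.06) and circle(W, 33.6); the above-FM intersection is C = (-44.5, 40.4). U is the foot of the tangent from C: U = (-22.6, 17.0).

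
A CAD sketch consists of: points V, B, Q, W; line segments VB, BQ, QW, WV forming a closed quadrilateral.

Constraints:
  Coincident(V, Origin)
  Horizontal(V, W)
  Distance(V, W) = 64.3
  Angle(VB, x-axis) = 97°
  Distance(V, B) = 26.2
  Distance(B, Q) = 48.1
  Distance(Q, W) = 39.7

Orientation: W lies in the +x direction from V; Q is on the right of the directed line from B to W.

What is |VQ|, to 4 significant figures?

28.98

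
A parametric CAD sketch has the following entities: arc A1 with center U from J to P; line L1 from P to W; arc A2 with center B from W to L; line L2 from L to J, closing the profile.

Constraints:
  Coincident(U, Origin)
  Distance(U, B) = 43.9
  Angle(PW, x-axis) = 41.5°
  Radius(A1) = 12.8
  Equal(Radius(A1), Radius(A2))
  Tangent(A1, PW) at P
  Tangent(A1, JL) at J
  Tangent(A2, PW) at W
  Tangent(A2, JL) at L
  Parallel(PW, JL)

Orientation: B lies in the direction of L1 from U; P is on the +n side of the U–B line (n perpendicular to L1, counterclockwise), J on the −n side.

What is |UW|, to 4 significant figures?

45.73

Tangency of A1 to both parallel lines with radius 12.8 puts P and J at U ± 12.8·n: P = (-8.482, 9.587), J = (8.482, -9.587). Equal radii place W and L the same way about B: W = B + 12.8·n = (24.40, 38.68), L = B − 12.8·n = (41.36, 19.50). Then |UW| = |W − U| = 45.73.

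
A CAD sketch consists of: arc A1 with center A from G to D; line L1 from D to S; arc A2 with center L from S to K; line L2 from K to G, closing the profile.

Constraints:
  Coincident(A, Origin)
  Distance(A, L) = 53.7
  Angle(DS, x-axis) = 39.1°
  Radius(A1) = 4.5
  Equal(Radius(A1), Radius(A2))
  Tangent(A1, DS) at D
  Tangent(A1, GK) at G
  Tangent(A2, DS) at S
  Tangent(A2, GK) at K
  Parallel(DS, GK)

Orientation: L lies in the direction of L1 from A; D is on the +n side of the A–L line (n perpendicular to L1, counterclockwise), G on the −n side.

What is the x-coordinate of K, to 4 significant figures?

44.51

The slot axis is L1's direction at 39.1°, so u = (cos 39.1°, sin 39.1°) = (0.7760, 0.6307) and n = (−sin 39.1°, cos 39.1°) = (-0.6307, 0.7760). A is at the origin and L lies 53.7 along u from A, so L = 53.7·u = (41.67, 33.87). Tangency of A1 to both parallel lines with radius 4.5 puts D and G at A ± 4.5·n: D = (-2.838, 3.492), G = (2.838, -3.492). Equal radii place S and K the same way about L: S = L + 4.5·n = (38.84, 37.36), K = L − 4.5·n = (44.51, 30.38). So K.x = 44.51.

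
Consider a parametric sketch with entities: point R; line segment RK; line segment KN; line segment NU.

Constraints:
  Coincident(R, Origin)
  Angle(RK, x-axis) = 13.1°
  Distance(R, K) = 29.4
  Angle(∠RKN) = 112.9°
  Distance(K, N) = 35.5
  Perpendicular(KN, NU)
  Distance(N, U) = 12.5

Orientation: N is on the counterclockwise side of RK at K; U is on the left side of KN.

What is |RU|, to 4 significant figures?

49.15

R is at the origin; RK runs at 13.1° with length 29.4, so K = 29.4·(cos 13.1°, sin 13.1°) = (28.63, 6.664). ∠RKN = 112.9°, so KN runs at 13.1° + (180° − 112.9°) = 80.20° from the x-axis; with |KN| = 35.5, N = K + 35.5·(cos 80.20°, sin 80.20°) = (34.68, 41.65). The perpendicularity gives NU at right angles to KN; with |NU| = 12.5 on the left of KN, U = N + 12.5·(-0.9854, 0.1702) = (22.36, 43.77). Then |RU| = |U − R| = 49.15.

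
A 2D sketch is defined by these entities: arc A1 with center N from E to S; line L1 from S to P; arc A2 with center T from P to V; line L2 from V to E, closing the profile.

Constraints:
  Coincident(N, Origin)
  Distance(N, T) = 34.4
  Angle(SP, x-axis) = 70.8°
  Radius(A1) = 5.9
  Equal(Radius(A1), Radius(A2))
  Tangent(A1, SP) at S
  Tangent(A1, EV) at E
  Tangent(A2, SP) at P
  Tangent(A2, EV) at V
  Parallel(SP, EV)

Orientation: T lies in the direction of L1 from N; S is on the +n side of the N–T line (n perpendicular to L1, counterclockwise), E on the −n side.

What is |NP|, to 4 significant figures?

34.90

Tangency of A1 to both parallel lines with radius 5.9 puts S and E at N ± 5.9·n: S = (-5.572, 1.940), E = (5.572, -1.940). Equal radii place P and V the same way about T: P = T + 5.9·n = (5.741, 34.43), V = T − 5.9·n = (16.88, 30.55). Then |NP| = |P − N| = 34.90.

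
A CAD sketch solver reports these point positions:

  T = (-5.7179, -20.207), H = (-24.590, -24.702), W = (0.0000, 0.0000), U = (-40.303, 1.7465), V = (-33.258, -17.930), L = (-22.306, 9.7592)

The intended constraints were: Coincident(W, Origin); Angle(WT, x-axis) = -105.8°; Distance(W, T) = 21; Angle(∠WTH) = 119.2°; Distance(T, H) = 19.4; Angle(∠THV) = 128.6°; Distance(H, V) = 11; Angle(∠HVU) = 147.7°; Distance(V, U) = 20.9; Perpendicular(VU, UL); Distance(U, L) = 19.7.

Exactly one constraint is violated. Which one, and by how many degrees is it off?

Perpendicular(VU, UL) — off by 4.30°.

W = (0.00, 0.00) ✓; WT at -105.8° ✓; |WT| = 21.00 ✓; ∠WTH = 119.2° ✓; |TH| = 19.40 ✓; ∠THV = 128.6° ✓; |HV| = 11.00 ✓; ∠HVU = 147.7° ✓; |VU| = 20.90 ✓; ∠(VU, UL) = 85.70° ✗; |UL| = 19.70 ✓.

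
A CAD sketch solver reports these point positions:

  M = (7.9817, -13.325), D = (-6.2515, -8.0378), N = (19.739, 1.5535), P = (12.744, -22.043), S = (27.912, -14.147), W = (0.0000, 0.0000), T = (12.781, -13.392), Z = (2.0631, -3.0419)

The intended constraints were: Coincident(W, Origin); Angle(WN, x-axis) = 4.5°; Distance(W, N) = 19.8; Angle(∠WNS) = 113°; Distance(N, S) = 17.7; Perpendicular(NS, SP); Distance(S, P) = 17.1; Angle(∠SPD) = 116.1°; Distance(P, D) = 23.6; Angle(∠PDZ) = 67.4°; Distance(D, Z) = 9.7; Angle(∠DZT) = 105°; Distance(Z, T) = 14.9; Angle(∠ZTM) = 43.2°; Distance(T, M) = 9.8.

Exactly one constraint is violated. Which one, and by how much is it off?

Distance(T, M) = 9.8 — off by 5.00.

W = (0.00, 0.00) ✓; WN at 4.500° ✓; |WN| = 19.80 ✓; ∠WNS = 113.0° ✓; |NS| = 17.70 ✓; ∠(NS, SP) = 90.00° ✓; |SP| = 17.10 ✓; ∠SPD = 116.1° ✓; |PD| = 23.60 ✓; ∠PDZ = 67.40° ✓; |DZ| = 9.700 ✓; ∠DZT = 105.0° ✓; |ZT| = 14.90 ✓; ∠ZTM = 43.20° ✓; |TM| = 4.800 ✗.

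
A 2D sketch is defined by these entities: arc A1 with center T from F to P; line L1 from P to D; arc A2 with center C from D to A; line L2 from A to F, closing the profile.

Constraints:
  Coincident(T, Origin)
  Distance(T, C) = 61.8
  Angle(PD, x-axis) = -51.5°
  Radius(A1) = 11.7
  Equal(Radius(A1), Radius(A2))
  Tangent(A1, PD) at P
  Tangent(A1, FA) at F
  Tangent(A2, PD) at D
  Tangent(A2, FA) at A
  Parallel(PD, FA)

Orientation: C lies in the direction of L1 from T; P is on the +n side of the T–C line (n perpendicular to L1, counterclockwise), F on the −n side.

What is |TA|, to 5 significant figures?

62.898

Tangency of A1 to both parallel lines with radius 11.7 puts P and F at T ± 11.7·n: P = (9.1565, 7.2834), F = (-9.1565, -7.2834). Equal radii place D and A the same way about C: D = C + 11.7·n = (47.628, -41.082), A = C − 11.7·n = (29.315, -55.649). Then |TA| = |A − T| = 62.898.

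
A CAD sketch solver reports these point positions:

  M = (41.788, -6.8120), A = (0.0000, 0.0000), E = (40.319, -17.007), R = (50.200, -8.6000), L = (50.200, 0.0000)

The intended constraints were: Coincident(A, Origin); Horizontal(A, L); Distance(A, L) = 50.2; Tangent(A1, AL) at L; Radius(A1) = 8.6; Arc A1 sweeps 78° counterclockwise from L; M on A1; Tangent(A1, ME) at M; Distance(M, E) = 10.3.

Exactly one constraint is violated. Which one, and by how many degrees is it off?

Tangent(A1, ME) at M — off by 3.80°.

A = (0.00, 0.00) ✓; A.y = 0.00, L.y = 0.00 ✓; |AL| = 50.20 ✓; ∠(RL, LA) = 90.00° ✓; |RL| = 8.600 ✓; bearing(R→M) − bearing(R→L) = 78.00° ✓; |RM| = 8.600 ✓; ∠(RM, ME) = 86.20° ✗; |ME| = 10.30 ✓.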